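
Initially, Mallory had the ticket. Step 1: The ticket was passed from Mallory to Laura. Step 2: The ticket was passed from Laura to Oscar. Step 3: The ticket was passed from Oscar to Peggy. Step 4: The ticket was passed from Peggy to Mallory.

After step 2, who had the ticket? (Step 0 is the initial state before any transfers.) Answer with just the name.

Answer: Oscar

Derivation:
Tracking the ticket holder through step 2:
After step 0 (start): Mallory
After step 1: Laura
After step 2: Oscar

At step 2, the holder is Oscar.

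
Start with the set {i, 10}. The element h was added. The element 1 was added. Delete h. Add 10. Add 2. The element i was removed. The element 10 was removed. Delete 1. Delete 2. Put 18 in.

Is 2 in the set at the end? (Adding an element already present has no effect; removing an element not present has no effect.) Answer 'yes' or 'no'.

Answer: no

Derivation:
Tracking the set through each operation:
Start: {10, i}
Event 1 (add h): added. Set: {10, h, i}
Event 2 (add 1): added. Set: {1, 10, h, i}
Event 3 (remove h): removed. Set: {1, 10, i}
Event 4 (add 10): already present, no change. Set: {1, 10, i}
Event 5 (add 2): added. Set: {1, 10, 2, i}
Event 6 (remove i): removed. Set: {1, 10, 2}
Event 7 (remove 10): removed. Set: {1, 2}
Event 8 (remove 1): removed. Set: {2}
Event 9 (remove 2): removed. Set: {}
Event 10 (add 18): added. Set: {18}

Final set: {18} (size 1)
2 is NOT in the final set.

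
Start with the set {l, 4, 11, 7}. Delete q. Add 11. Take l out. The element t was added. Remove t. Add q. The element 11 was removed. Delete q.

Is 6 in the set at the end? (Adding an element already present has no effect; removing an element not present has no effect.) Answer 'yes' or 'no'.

Answer: no

Derivation:
Tracking the set through each operation:
Start: {11, 4, 7, l}
Event 1 (remove q): not present, no change. Set: {11, 4, 7, l}
Event 2 (add 11): already present, no change. Set: {11, 4, 7, l}
Event 3 (remove l): removed. Set: {11, 4, 7}
Event 4 (add t): added. Set: {11, 4, 7, t}
Event 5 (remove t): removed. Set: {11, 4, 7}
Event 6 (add q): added. Set: {11, 4, 7, q}
Event 7 (remove 11): removed. Set: {4, 7, q}
Event 8 (remove q): removed. Set: {4, 7}

Final set: {4, 7} (size 2)
6 is NOT in the final set.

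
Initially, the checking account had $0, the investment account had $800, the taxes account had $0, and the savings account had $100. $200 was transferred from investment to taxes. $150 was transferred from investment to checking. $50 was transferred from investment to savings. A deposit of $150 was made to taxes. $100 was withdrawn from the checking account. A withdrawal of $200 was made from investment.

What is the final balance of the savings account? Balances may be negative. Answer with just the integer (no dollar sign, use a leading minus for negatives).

Answer: 150

Derivation:
Tracking account balances step by step:
Start: checking=0, investment=800, taxes=0, savings=100
Event 1 (transfer 200 investment -> taxes): investment: 800 - 200 = 600, taxes: 0 + 200 = 200. Balances: checking=0, investment=600, taxes=200, savings=100
Event 2 (transfer 150 investment -> checking): investment: 600 - 150 = 450, checking: 0 + 150 = 150. Balances: checking=150, investment=450, taxes=200, savings=100
Event 3 (transfer 50 investment -> savings): investment: 450 - 50 = 400, savings: 100 + 50 = 150. Balances: checking=150, investment=400, taxes=200, savings=150
Event 4 (deposit 150 to taxes): taxes: 200 + 150 = 350. Balances: checking=150, investment=400, taxes=350, savings=150
Event 5 (withdraw 100 from checking): checking: 150 - 100 = 50. Balances: checking=50, investment=400, taxes=350, savings=150
Event 6 (withdraw 200 from investment): investment: 400 - 200 = 200. Balances: checking=50, investment=200, taxes=350, savings=150

Final balance of savings: 150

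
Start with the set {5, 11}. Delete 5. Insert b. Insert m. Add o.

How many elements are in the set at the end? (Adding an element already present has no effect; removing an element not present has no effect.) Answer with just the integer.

Tracking the set through each operation:
Start: {11, 5}
Event 1 (remove 5): removed. Set: {11}
Event 2 (add b): added. Set: {11, b}
Event 3 (add m): added. Set: {11, b, m}
Event 4 (add o): added. Set: {11, b, m, o}

Final set: {11, b, m, o} (size 4)

Answer: 4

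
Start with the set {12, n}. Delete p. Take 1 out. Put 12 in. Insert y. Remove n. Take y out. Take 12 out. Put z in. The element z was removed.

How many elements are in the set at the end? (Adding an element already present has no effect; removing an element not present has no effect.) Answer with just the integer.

Tracking the set through each operation:
Start: {12, n}
Event 1 (remove p): not present, no change. Set: {12, n}
Event 2 (remove 1): not present, no change. Set: {12, n}
Event 3 (add 12): already present, no change. Set: {12, n}
Event 4 (add y): added. Set: {12, n, y}
Event 5 (remove n): removed. Set: {12, y}
Event 6 (remove y): removed. Set: {12}
Event 7 (remove 12): removed. Set: {}
Event 8 (add z): added. Set: {z}
Event 9 (remove z): removed. Set: {}

Final set: {} (size 0)

Answer: 0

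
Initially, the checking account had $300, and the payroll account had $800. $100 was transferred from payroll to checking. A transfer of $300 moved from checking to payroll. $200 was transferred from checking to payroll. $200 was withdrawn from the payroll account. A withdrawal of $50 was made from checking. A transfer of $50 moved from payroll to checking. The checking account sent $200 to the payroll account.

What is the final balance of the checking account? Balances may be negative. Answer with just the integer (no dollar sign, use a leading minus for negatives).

Answer: -300

Derivation:
Tracking account balances step by step:
Start: checking=300, payroll=800
Event 1 (transfer 100 payroll -> checking): payroll: 800 - 100 = 700, checking: 300 + 100 = 400. Balances: checking=400, payroll=700
Event 2 (transfer 300 checking -> payroll): checking: 400 - 300 = 100, payroll: 700 + 300 = 1000. Balances: checking=100, payroll=1000
Event 3 (transfer 200 checking -> payroll): checking: 100 - 200 = -100, payroll: 1000 + 200 = 1200. Balances: checking=-100, payroll=1200
Event 4 (withdraw 200 from payroll): payroll: 1200 - 200 = 1000. Balances: checking=-100, payroll=1000
Event 5 (withdraw 50 from checking): checking: -100 - 50 = -150. Balances: checking=-150, payroll=1000
Event 6 (transfer 50 payroll -> checking): payroll: 1000 - 50 = 950, checking: -150 + 50 = -100. Balances: checking=-100, payroll=950
Event 7 (transfer 200 checking -> payroll): checking: -100 - 200 = -300, payroll: 950 + 200 = 1150. Balances: checking=-300, payroll=1150

Final balance of checking: -300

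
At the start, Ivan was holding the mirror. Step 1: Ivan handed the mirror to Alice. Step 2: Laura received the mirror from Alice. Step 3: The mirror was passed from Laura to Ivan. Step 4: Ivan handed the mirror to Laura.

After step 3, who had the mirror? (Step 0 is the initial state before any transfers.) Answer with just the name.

Tracking the mirror holder through step 3:
After step 0 (start): Ivan
After step 1: Alice
After step 2: Laura
After step 3: Ivan

At step 3, the holder is Ivan.

Answer: Ivan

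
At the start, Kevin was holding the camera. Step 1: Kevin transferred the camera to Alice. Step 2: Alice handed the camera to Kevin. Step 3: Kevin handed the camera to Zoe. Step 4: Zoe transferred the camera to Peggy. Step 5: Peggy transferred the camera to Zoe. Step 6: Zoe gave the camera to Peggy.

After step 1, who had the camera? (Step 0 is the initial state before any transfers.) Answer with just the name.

Answer: Alice

Derivation:
Tracking the camera holder through step 1:
After step 0 (start): Kevin
After step 1: Alice

At step 1, the holder is Alice.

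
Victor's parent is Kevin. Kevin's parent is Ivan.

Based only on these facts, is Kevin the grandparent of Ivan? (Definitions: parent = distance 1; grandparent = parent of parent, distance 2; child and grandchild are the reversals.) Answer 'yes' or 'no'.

Reconstructing the parent chain from the given facts:
  Ivan -> Kevin -> Victor
(each arrow means 'parent of the next')
Positions in the chain (0 = top):
  position of Ivan: 0
  position of Kevin: 1
  position of Victor: 2

Kevin is at position 1, Ivan is at position 0; signed distance (j - i) = -1.
'grandparent' requires j - i = 2. Actual distance is -1, so the relation does NOT hold.

Answer: no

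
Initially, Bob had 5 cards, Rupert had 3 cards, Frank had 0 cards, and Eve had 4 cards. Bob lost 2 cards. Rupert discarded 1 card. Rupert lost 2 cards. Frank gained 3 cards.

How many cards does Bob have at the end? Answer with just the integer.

Answer: 3

Derivation:
Tracking counts step by step:
Start: Bob=5, Rupert=3, Frank=0, Eve=4
Event 1 (Bob -2): Bob: 5 -> 3. State: Bob=3, Rupert=3, Frank=0, Eve=4
Event 2 (Rupert -1): Rupert: 3 -> 2. State: Bob=3, Rupert=2, Frank=0, Eve=4
Event 3 (Rupert -2): Rupert: 2 -> 0. State: Bob=3, Rupert=0, Frank=0, Eve=4
Event 4 (Frank +3): Frank: 0 -> 3. State: Bob=3, Rupert=0, Frank=3, Eve=4

Bob's final count: 3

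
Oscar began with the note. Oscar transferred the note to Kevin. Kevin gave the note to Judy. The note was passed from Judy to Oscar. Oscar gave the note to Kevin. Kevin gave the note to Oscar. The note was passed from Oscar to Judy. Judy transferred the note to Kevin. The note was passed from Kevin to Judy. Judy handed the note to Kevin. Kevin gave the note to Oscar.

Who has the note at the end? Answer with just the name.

Tracking the note through each event:
Start: Oscar has the note.
After event 1: Kevin has the note.
After event 2: Judy has the note.
After event 3: Oscar has the note.
After event 4: Kevin has the note.
After event 5: Oscar has the note.
After event 6: Judy has the note.
After event 7: Kevin has the note.
After event 8: Judy has the note.
After event 9: Kevin has the note.
After event 10: Oscar has the note.

Answer: Oscar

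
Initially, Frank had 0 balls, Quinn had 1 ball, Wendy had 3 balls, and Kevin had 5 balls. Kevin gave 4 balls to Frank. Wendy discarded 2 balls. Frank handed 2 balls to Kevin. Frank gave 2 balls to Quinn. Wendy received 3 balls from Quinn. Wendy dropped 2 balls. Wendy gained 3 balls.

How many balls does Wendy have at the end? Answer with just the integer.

Tracking counts step by step:
Start: Frank=0, Quinn=1, Wendy=3, Kevin=5
Event 1 (Kevin -> Frank, 4): Kevin: 5 -> 1, Frank: 0 -> 4. State: Frank=4, Quinn=1, Wendy=3, Kevin=1
Event 2 (Wendy -2): Wendy: 3 -> 1. State: Frank=4, Quinn=1, Wendy=1, Kevin=1
Event 3 (Frank -> Kevin, 2): Frank: 4 -> 2, Kevin: 1 -> 3. State: Frank=2, Quinn=1, Wendy=1, Kevin=3
Event 4 (Frank -> Quinn, 2): Frank: 2 -> 0, Quinn: 1 -> 3. State: Frank=0, Quinn=3, Wendy=1, Kevin=3
Event 5 (Quinn -> Wendy, 3): Quinn: 3 -> 0, Wendy: 1 -> 4. State: Frank=0, Quinn=0, Wendy=4, Kevin=3
Event 6 (Wendy -2): Wendy: 4 -> 2. State: Frank=0, Quinn=0, Wendy=2, Kevin=3
Event 7 (Wendy +3): Wendy: 2 -> 5. State: Frank=0, Quinn=0, Wendy=5, Kevin=3

Wendy's final count: 5

Answer: 5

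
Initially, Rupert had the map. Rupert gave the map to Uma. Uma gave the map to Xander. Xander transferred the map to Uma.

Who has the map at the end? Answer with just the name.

Answer: Uma

Derivation:
Tracking the map through each event:
Start: Rupert has the map.
After event 1: Uma has the map.
After event 2: Xander has the map.
After event 3: Uma has the map.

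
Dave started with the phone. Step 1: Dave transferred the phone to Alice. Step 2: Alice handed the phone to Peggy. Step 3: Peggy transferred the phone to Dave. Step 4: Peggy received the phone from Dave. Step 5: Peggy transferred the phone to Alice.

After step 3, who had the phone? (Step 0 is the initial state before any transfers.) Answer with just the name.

Tracking the phone holder through step 3:
After step 0 (start): Dave
After step 1: Alice
After step 2: Peggy
After step 3: Dave

At step 3, the holder is Dave.

Answer: Dave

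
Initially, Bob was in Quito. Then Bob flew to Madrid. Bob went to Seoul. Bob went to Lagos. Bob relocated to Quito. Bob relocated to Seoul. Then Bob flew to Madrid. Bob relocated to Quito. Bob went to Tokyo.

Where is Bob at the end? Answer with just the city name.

Answer: Tokyo

Derivation:
Tracking Bob's location:
Start: Bob is in Quito.
After move 1: Quito -> Madrid. Bob is in Madrid.
After move 2: Madrid -> Seoul. Bob is in Seoul.
After move 3: Seoul -> Lagos. Bob is in Lagos.
After move 4: Lagos -> Quito. Bob is in Quito.
After move 5: Quito -> Seoul. Bob is in Seoul.
After move 6: Seoul -> Madrid. Bob is in Madrid.
After move 7: Madrid -> Quito. Bob is in Quito.
After move 8: Quito -> Tokyo. Bob is in Tokyo.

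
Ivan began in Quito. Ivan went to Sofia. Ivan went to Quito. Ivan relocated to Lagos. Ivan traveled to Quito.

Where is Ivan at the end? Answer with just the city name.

Answer: Quito

Derivation:
Tracking Ivan's location:
Start: Ivan is in Quito.
After move 1: Quito -> Sofia. Ivan is in Sofia.
After move 2: Sofia -> Quito. Ivan is in Quito.
After move 3: Quito -> Lagos. Ivan is in Lagos.
After move 4: Lagos -> Quito. Ivan is in Quito.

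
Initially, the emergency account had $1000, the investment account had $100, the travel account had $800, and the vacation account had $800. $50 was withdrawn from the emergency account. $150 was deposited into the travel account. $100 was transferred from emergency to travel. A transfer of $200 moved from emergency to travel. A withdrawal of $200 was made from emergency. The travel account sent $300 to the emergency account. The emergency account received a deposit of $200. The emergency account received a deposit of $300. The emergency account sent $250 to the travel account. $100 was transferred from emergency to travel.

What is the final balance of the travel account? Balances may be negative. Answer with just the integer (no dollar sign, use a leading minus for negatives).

Answer: 1300

Derivation:
Tracking account balances step by step:
Start: emergency=1000, investment=100, travel=800, vacation=800
Event 1 (withdraw 50 from emergency): emergency: 1000 - 50 = 950. Balances: emergency=950, investment=100, travel=800, vacation=800
Event 2 (deposit 150 to travel): travel: 800 + 150 = 950. Balances: emergency=950, investment=100, travel=950, vacation=800
Event 3 (transfer 100 emergency -> travel): emergency: 950 - 100 = 850, travel: 950 + 100 = 1050. Balances: emergency=850, investment=100, travel=1050, vacation=800
Event 4 (transfer 200 emergency -> travel): emergency: 850 - 200 = 650, travel: 1050 + 200 = 1250. Balances: emergency=650, investment=100, travel=1250, vacation=800
Event 5 (withdraw 200 from emergency): emergency: 650 - 200 = 450. Balances: emergency=450, investment=100, travel=1250, vacation=800
Event 6 (transfer 300 travel -> emergency): travel: 1250 - 300 = 950, emergency: 450 + 300 = 750. Balances: emergency=750, investment=100, travel=950, vacation=800
Event 7 (deposit 200 to emergency): emergency: 750 + 200 = 950. Balances: emergency=950, investment=100, travel=950, vacation=800
Event 8 (deposit 300 to emergency): emergency: 950 + 300 = 1250. Balances: emergency=1250, investment=100, travel=950, vacation=800
Event 9 (transfer 250 emergency -> travel): emergency: 1250 - 250 = 1000, travel: 950 + 250 = 1200. Balances: emergency=1000, investment=100, travel=1200, vacation=800
Event 10 (transfer 100 emergency -> travel): emergency: 1000 - 100 = 900, travel: 1200 + 100 = 1300. Balances: emergency=900, investment=100, travel=1300, vacation=800

Final balance of travel: 1300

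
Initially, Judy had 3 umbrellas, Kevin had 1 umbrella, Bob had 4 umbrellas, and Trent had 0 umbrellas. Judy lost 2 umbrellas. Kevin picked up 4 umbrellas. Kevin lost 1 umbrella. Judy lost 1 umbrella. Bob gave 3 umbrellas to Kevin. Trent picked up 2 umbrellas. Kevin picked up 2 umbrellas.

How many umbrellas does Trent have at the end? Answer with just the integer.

Answer: 2

Derivation:
Tracking counts step by step:
Start: Judy=3, Kevin=1, Bob=4, Trent=0
Event 1 (Judy -2): Judy: 3 -> 1. State: Judy=1, Kevin=1, Bob=4, Trent=0
Event 2 (Kevin +4): Kevin: 1 -> 5. State: Judy=1, Kevin=5, Bob=4, Trent=0
Event 3 (Kevin -1): Kevin: 5 -> 4. State: Judy=1, Kevin=4, Bob=4, Trent=0
Event 4 (Judy -1): Judy: 1 -> 0. State: Judy=0, Kevin=4, Bob=4, Trent=0
Event 5 (Bob -> Kevin, 3): Bob: 4 -> 1, Kevin: 4 -> 7. State: Judy=0, Kevin=7, Bob=1, Trent=0
Event 6 (Trent +2): Trent: 0 -> 2. State: Judy=0, Kevin=7, Bob=1, Trent=2
Event 7 (Kevin +2): Kevin: 7 -> 9. State: Judy=0, Kevin=9, Bob=1, Trent=2

Trent's final count: 2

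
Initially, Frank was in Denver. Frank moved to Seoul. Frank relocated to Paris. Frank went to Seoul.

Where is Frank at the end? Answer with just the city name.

Answer: Seoul

Derivation:
Tracking Frank's location:
Start: Frank is in Denver.
After move 1: Denver -> Seoul. Frank is in Seoul.
After move 2: Seoul -> Paris. Frank is in Paris.
After move 3: Paris -> Seoul. Frank is in Seoul.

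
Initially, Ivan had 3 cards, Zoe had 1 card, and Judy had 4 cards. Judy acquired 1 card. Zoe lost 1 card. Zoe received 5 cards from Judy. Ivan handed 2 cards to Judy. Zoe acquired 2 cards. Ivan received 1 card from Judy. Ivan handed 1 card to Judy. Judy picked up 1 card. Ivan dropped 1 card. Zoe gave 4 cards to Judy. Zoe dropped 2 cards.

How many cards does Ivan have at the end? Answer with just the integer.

Tracking counts step by step:
Start: Ivan=3, Zoe=1, Judy=4
Event 1 (Judy +1): Judy: 4 -> 5. State: Ivan=3, Zoe=1, Judy=5
Event 2 (Zoe -1): Zoe: 1 -> 0. State: Ivan=3, Zoe=0, Judy=5
Event 3 (Judy -> Zoe, 5): Judy: 5 -> 0, Zoe: 0 -> 5. State: Ivan=3, Zoe=5, Judy=0
Event 4 (Ivan -> Judy, 2): Ivan: 3 -> 1, Judy: 0 -> 2. State: Ivan=1, Zoe=5, Judy=2
Event 5 (Zoe +2): Zoe: 5 -> 7. State: Ivan=1, Zoe=7, Judy=2
Event 6 (Judy -> Ivan, 1): Judy: 2 -> 1, Ivan: 1 -> 2. State: Ivan=2, Zoe=7, Judy=1
Event 7 (Ivan -> Judy, 1): Ivan: 2 -> 1, Judy: 1 -> 2. State: Ivan=1, Zoe=7, Judy=2
Event 8 (Judy +1): Judy: 2 -> 3. State: Ivan=1, Zoe=7, Judy=3
Event 9 (Ivan -1): Ivan: 1 -> 0. State: Ivan=0, Zoe=7, Judy=3
Event 10 (Zoe -> Judy, 4): Zoe: 7 -> 3, Judy: 3 -> 7. State: Ivan=0, Zoe=3, Judy=7
Event 11 (Zoe -2): Zoe: 3 -> 1. State: Ivan=0, Zoe=1, Judy=7

Ivan's final count: 0

Answer: 0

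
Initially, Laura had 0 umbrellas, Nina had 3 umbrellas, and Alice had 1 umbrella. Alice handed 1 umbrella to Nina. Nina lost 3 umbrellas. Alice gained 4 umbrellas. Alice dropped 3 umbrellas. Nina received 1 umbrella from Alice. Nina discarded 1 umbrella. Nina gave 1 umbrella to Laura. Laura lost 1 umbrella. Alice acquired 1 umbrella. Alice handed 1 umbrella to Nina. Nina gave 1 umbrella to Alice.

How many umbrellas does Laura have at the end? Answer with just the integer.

Tracking counts step by step:
Start: Laura=0, Nina=3, Alice=1
Event 1 (Alice -> Nina, 1): Alice: 1 -> 0, Nina: 3 -> 4. State: Laura=0, Nina=4, Alice=0
Event 2 (Nina -3): Nina: 4 -> 1. State: Laura=0, Nina=1, Alice=0
Event 3 (Alice +4): Alice: 0 -> 4. State: Laura=0, Nina=1, Alice=4
Event 4 (Alice -3): Alice: 4 -> 1. State: Laura=0, Nina=1, Alice=1
Event 5 (Alice -> Nina, 1): Alice: 1 -> 0, Nina: 1 -> 2. State: Laura=0, Nina=2, Alice=0
Event 6 (Nina -1): Nina: 2 -> 1. State: Laura=0, Nina=1, Alice=0
Event 7 (Nina -> Laura, 1): Nina: 1 -> 0, Laura: 0 -> 1. State: Laura=1, Nina=0, Alice=0
Event 8 (Laura -1): Laura: 1 -> 0. State: Laura=0, Nina=0, Alice=0
Event 9 (Alice +1): Alice: 0 -> 1. State: Laura=0, Nina=0, Alice=1
Event 10 (Alice -> Nina, 1): Alice: 1 -> 0, Nina: 0 -> 1. State: Laura=0, Nina=1, Alice=0
Event 11 (Nina -> Alice, 1): Nina: 1 -> 0, Alice: 0 -> 1. State: Laura=0, Nina=0, Alice=1

Laura's final count: 0

Answer: 0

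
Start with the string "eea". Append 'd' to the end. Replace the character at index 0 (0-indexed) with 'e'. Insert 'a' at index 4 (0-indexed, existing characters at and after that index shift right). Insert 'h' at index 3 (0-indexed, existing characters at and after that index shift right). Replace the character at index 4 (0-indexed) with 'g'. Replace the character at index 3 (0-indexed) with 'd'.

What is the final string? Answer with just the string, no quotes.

Applying each edit step by step:
Start: "eea"
Op 1 (append 'd'): "eea" -> "eead"
Op 2 (replace idx 0: 'e' -> 'e'): "eead" -> "eead"
Op 3 (insert 'a' at idx 4): "eead" -> "eeada"
Op 4 (insert 'h' at idx 3): "eeada" -> "eeahda"
Op 5 (replace idx 4: 'd' -> 'g'): "eeahda" -> "eeahga"
Op 6 (replace idx 3: 'h' -> 'd'): "eeahga" -> "eeadga"

Answer: eeadga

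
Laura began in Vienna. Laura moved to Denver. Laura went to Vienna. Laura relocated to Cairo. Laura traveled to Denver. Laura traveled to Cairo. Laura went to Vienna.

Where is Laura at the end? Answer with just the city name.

Tracking Laura's location:
Start: Laura is in Vienna.
After move 1: Vienna -> Denver. Laura is in Denver.
After move 2: Denver -> Vienna. Laura is in Vienna.
After move 3: Vienna -> Cairo. Laura is in Cairo.
After move 4: Cairo -> Denver. Laura is in Denver.
After move 5: Denver -> Cairo. Laura is in Cairo.
After move 6: Cairo -> Vienna. Laura is in Vienna.

Answer: Vienna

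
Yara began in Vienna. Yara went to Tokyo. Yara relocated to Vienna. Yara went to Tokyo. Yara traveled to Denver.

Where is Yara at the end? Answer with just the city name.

Answer: Denver

Derivation:
Tracking Yara's location:
Start: Yara is in Vienna.
After move 1: Vienna -> Tokyo. Yara is in Tokyo.
After move 2: Tokyo -> Vienna. Yara is in Vienna.
After move 3: Vienna -> Tokyo. Yara is in Tokyo.
After move 4: Tokyo -> Denver. Yara is in Denver.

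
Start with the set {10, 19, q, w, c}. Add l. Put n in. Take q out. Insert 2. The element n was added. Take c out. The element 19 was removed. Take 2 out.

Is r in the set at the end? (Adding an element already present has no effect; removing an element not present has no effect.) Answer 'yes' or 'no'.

Tracking the set through each operation:
Start: {10, 19, c, q, w}
Event 1 (add l): added. Set: {10, 19, c, l, q, w}
Event 2 (add n): added. Set: {10, 19, c, l, n, q, w}
Event 3 (remove q): removed. Set: {10, 19, c, l, n, w}
Event 4 (add 2): added. Set: {10, 19, 2, c, l, n, w}
Event 5 (add n): already present, no change. Set: {10, 19, 2, c, l, n, w}
Event 6 (remove c): removed. Set: {10, 19, 2, l, n, w}
Event 7 (remove 19): removed. Set: {10, 2, l, n, w}
Event 8 (remove 2): removed. Set: {10, l, n, w}

Final set: {10, l, n, w} (size 4)
r is NOT in the final set.

Answer: no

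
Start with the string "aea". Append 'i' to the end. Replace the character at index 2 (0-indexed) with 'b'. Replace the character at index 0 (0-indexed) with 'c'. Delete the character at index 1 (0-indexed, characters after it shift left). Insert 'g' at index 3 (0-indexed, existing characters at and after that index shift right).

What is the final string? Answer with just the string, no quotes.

Applying each edit step by step:
Start: "aea"
Op 1 (append 'i'): "aea" -> "aeai"
Op 2 (replace idx 2: 'a' -> 'b'): "aeai" -> "aebi"
Op 3 (replace idx 0: 'a' -> 'c'): "aebi" -> "cebi"
Op 4 (delete idx 1 = 'e'): "cebi" -> "cbi"
Op 5 (insert 'g' at idx 3): "cbi" -> "cbig"

Answer: cbig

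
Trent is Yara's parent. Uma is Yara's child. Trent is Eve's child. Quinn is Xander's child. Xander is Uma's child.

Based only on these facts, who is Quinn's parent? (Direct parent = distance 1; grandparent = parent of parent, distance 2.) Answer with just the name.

Answer: Xander

Derivation:
Reconstructing the parent chain from the given facts:
  Eve -> Trent -> Yara -> Uma -> Xander -> Quinn
(each arrow means 'parent of the next')
Positions in the chain (0 = top):
  position of Eve: 0
  position of Trent: 1
  position of Yara: 2
  position of Uma: 3
  position of Xander: 4
  position of Quinn: 5

Quinn is at position 5; the parent is 1 step up the chain, i.e. position 4: Xander.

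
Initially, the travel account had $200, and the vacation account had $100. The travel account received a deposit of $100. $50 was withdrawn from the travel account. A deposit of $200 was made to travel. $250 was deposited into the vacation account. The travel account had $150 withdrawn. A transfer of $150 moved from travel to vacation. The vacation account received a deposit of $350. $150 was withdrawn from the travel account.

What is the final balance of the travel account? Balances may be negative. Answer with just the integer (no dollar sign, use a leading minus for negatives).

Tracking account balances step by step:
Start: travel=200, vacation=100
Event 1 (deposit 100 to travel): travel: 200 + 100 = 300. Balances: travel=300, vacation=100
Event 2 (withdraw 50 from travel): travel: 300 - 50 = 250. Balances: travel=250, vacation=100
Event 3 (deposit 200 to travel): travel: 250 + 200 = 450. Balances: travel=450, vacation=100
Event 4 (deposit 250 to vacation): vacation: 100 + 250 = 350. Balances: travel=450, vacation=350
Event 5 (withdraw 150 from travel): travel: 450 - 150 = 300. Balances: travel=300, vacation=350
Event 6 (transfer 150 travel -> vacation): travel: 300 - 150 = 150, vacation: 350 + 150 = 500. Balances: travel=150, vacation=500
Event 7 (deposit 350 to vacation): vacation: 500 + 350 = 850. Balances: travel=150, vacation=850
Event 8 (withdraw 150 from travel): travel: 150 - 150 = 0. Balances: travel=0, vacation=850

Final balance of travel: 0

Answer: 0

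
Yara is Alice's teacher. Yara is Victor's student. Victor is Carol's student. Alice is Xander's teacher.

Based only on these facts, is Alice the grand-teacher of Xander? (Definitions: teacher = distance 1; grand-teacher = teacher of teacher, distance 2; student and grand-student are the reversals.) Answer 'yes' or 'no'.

Answer: no

Derivation:
Reconstructing the teacher chain from the given facts:
  Carol -> Victor -> Yara -> Alice -> Xander
(each arrow means 'teacher of the next')
Positions in the chain (0 = top):
  position of Carol: 0
  position of Victor: 1
  position of Yara: 2
  position of Alice: 3
  position of Xander: 4

Alice is at position 3, Xander is at position 4; signed distance (j - i) = 1.
'grand-teacher' requires j - i = 2. Actual distance is 1, so the relation does NOT hold.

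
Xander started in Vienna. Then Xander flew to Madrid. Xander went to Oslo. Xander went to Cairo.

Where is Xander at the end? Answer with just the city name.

Answer: Cairo

Derivation:
Tracking Xander's location:
Start: Xander is in Vienna.
After move 1: Vienna -> Madrid. Xander is in Madrid.
After move 2: Madrid -> Oslo. Xander is in Oslo.
After move 3: Oslo -> Cairo. Xander is in Cairo.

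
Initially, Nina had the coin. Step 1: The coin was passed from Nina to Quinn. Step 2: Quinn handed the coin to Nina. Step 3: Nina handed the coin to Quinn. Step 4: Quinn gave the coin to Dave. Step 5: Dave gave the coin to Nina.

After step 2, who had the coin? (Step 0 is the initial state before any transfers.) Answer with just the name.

Tracking the coin holder through step 2:
After step 0 (start): Nina
After step 1: Quinn
After step 2: Nina

At step 2, the holder is Nina.

Answer: Nina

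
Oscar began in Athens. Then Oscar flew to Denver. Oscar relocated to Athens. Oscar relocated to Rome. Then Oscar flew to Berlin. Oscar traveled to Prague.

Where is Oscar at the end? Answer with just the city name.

Tracking Oscar's location:
Start: Oscar is in Athens.
After move 1: Athens -> Denver. Oscar is in Denver.
After move 2: Denver -> Athens. Oscar is in Athens.
After move 3: Athens -> Rome. Oscar is in Rome.
After move 4: Rome -> Berlin. Oscar is in Berlin.
After move 5: Berlin -> Prague. Oscar is in Prague.

Answer: Prague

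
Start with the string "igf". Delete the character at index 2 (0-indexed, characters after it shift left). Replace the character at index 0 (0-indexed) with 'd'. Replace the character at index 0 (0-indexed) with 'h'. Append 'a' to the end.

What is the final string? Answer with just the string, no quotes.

Answer: hga

Derivation:
Applying each edit step by step:
Start: "igf"
Op 1 (delete idx 2 = 'f'): "igf" -> "ig"
Op 2 (replace idx 0: 'i' -> 'd'): "ig" -> "dg"
Op 3 (replace idx 0: 'd' -> 'h'): "dg" -> "hg"
Op 4 (append 'a'): "hg" -> "hga"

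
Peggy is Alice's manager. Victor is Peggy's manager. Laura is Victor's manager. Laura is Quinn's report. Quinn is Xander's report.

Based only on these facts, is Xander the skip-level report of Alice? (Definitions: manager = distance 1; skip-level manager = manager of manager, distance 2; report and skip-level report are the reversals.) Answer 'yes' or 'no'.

Reconstructing the manager chain from the given facts:
  Xander -> Quinn -> Laura -> Victor -> Peggy -> Alice
(each arrow means 'manager of the next')
Positions in the chain (0 = top):
  position of Xander: 0
  position of Quinn: 1
  position of Laura: 2
  position of Victor: 3
  position of Peggy: 4
  position of Alice: 5

Xander is at position 0, Alice is at position 5; signed distance (j - i) = 5.
'skip-level report' requires j - i = -2. Actual distance is 5, so the relation does NOT hold.

Answer: no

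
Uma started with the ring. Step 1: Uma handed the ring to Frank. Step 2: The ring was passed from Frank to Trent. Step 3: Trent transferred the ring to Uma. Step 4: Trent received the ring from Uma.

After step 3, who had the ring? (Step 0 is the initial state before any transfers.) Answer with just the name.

Tracking the ring holder through step 3:
After step 0 (start): Uma
After step 1: Frank
After step 2: Trent
After step 3: Uma

At step 3, the holder is Uma.

Answer: Uma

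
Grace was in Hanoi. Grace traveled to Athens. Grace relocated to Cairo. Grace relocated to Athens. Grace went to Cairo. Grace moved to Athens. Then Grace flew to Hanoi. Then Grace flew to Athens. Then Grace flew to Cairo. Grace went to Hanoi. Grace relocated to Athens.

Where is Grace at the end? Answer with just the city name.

Answer: Athens

Derivation:
Tracking Grace's location:
Start: Grace is in Hanoi.
After move 1: Hanoi -> Athens. Grace is in Athens.
After move 2: Athens -> Cairo. Grace is in Cairo.
After move 3: Cairo -> Athens. Grace is in Athens.
After move 4: Athens -> Cairo. Grace is in Cairo.
After move 5: Cairo -> Athens. Grace is in Athens.
After move 6: Athens -> Hanoi. Grace is in Hanoi.
After move 7: Hanoi -> Athens. Grace is in Athens.
After move 8: Athens -> Cairo. Grace is in Cairo.
After move 9: Cairo -> Hanoi. Grace is in Hanoi.
After move 10: Hanoi -> Athens. Grace is in Athens.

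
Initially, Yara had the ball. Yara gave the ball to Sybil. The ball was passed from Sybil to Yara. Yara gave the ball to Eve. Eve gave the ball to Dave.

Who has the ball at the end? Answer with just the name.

Tracking the ball through each event:
Start: Yara has the ball.
After event 1: Sybil has the ball.
After event 2: Yara has the ball.
After event 3: Eve has the ball.
After event 4: Dave has the ball.

Answer: Dave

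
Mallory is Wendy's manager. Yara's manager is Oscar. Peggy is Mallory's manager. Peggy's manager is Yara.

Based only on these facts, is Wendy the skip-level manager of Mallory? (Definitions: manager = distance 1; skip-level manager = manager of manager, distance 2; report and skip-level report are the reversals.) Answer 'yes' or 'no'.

Answer: no

Derivation:
Reconstructing the manager chain from the given facts:
  Oscar -> Yara -> Peggy -> Mallory -> Wendy
(each arrow means 'manager of the next')
Positions in the chain (0 = top):
  position of Oscar: 0
  position of Yara: 1
  position of Peggy: 2
  position of Mallory: 3
  position of Wendy: 4

Wendy is at position 4, Mallory is at position 3; signed distance (j - i) = -1.
'skip-level manager' requires j - i = 2. Actual distance is -1, so the relation does NOT hold.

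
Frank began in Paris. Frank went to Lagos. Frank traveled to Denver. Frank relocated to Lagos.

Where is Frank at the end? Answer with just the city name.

Tracking Frank's location:
Start: Frank is in Paris.
After move 1: Paris -> Lagos. Frank is in Lagos.
After move 2: Lagos -> Denver. Frank is in Denver.
After move 3: Denver -> Lagos. Frank is in Lagos.

Answer: Lagos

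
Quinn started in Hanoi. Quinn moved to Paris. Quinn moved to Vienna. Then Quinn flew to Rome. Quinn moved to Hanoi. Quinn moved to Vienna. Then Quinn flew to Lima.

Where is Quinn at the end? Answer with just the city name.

Answer: Lima

Derivation:
Tracking Quinn's location:
Start: Quinn is in Hanoi.
After move 1: Hanoi -> Paris. Quinn is in Paris.
After move 2: Paris -> Vienna. Quinn is in Vienna.
After move 3: Vienna -> Rome. Quinn is in Rome.
After move 4: Rome -> Hanoi. Quinn is in Hanoi.
After move 5: Hanoi -> Vienna. Quinn is in Vienna.
After move 6: Vienna -> Lima. Quinn is in Lima.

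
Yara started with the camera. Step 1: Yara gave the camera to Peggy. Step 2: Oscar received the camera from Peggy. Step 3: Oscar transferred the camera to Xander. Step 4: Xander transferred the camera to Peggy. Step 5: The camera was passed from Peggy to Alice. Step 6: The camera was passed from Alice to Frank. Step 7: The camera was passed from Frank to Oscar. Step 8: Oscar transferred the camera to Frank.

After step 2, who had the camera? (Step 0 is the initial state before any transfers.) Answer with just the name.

Tracking the camera holder through step 2:
After step 0 (start): Yara
After step 1: Peggy
After step 2: Oscar

At step 2, the holder is Oscar.

Answer: Oscar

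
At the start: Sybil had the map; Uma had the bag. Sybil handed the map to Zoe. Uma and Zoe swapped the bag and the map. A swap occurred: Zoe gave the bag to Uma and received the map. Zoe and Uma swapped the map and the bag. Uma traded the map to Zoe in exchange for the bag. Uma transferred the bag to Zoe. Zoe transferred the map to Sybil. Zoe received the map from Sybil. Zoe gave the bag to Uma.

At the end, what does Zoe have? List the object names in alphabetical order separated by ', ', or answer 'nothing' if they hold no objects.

Answer: map

Derivation:
Tracking all object holders:
Start: map:Sybil, bag:Uma
Event 1 (give map: Sybil -> Zoe). State: map:Zoe, bag:Uma
Event 2 (swap bag<->map: now bag:Zoe, map:Uma). State: map:Uma, bag:Zoe
Event 3 (swap bag<->map: now bag:Uma, map:Zoe). State: map:Zoe, bag:Uma
Event 4 (swap map<->bag: now map:Uma, bag:Zoe). State: map:Uma, bag:Zoe
Event 5 (swap map<->bag: now map:Zoe, bag:Uma). State: map:Zoe, bag:Uma
Event 6 (give bag: Uma -> Zoe). State: map:Zoe, bag:Zoe
Event 7 (give map: Zoe -> Sybil). State: map:Sybil, bag:Zoe
Event 8 (give map: Sybil -> Zoe). State: map:Zoe, bag:Zoe
Event 9 (give bag: Zoe -> Uma). State: map:Zoe, bag:Uma

Final state: map:Zoe, bag:Uma
Zoe holds: map.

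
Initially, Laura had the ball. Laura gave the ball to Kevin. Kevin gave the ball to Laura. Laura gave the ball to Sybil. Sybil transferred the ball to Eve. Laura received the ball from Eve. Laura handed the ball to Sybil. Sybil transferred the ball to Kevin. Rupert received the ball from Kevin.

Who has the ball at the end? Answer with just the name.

Answer: Rupert

Derivation:
Tracking the ball through each event:
Start: Laura has the ball.
After event 1: Kevin has the ball.
After event 2: Laura has the ball.
After event 3: Sybil has the ball.
After event 4: Eve has the ball.
After event 5: Laura has the ball.
After event 6: Sybil has the ball.
After event 7: Kevin has the ball.
After event 8: Rupert has the ball.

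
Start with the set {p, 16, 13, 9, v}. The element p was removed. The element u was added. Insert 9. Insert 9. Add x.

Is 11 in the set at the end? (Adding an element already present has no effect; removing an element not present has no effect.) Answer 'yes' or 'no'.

Tracking the set through each operation:
Start: {13, 16, 9, p, v}
Event 1 (remove p): removed. Set: {13, 16, 9, v}
Event 2 (add u): added. Set: {13, 16, 9, u, v}
Event 3 (add 9): already present, no change. Set: {13, 16, 9, u, v}
Event 4 (add 9): already present, no change. Set: {13, 16, 9, u, v}
Event 5 (add x): added. Set: {13, 16, 9, u, v, x}

Final set: {13, 16, 9, u, v, x} (size 6)
11 is NOT in the final set.

Answer: no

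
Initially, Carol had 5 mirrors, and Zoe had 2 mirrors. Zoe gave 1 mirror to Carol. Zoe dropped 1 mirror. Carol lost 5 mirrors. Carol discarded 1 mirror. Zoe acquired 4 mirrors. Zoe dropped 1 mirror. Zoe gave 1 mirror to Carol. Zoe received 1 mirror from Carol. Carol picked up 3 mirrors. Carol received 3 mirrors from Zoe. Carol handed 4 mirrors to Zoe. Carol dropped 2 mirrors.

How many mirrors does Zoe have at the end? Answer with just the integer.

Answer: 4

Derivation:
Tracking counts step by step:
Start: Carol=5, Zoe=2
Event 1 (Zoe -> Carol, 1): Zoe: 2 -> 1, Carol: 5 -> 6. State: Carol=6, Zoe=1
Event 2 (Zoe -1): Zoe: 1 -> 0. State: Carol=6, Zoe=0
Event 3 (Carol -5): Carol: 6 -> 1. State: Carol=1, Zoe=0
Event 4 (Carol -1): Carol: 1 -> 0. State: Carol=0, Zoe=0
Event 5 (Zoe +4): Zoe: 0 -> 4. State: Carol=0, Zoe=4
Event 6 (Zoe -1): Zoe: 4 -> 3. State: Carol=0, Zoe=3
Event 7 (Zoe -> Carol, 1): Zoe: 3 -> 2, Carol: 0 -> 1. State: Carol=1, Zoe=2
Event 8 (Carol -> Zoe, 1): Carol: 1 -> 0, Zoe: 2 -> 3. State: Carol=0, Zoe=3
Event 9 (Carol +3): Carol: 0 -> 3. State: Carol=3, Zoe=3
Event 10 (Zoe -> Carol, 3): Zoe: 3 -> 0, Carol: 3 -> 6. State: Carol=6, Zoe=0
Event 11 (Carol -> Zoe, 4): Carol: 6 -> 2, Zoe: 0 -> 4. State: Carol=2, Zoe=4
Event 12 (Carol -2): Carol: 2 -> 0. State: Carol=0, Zoe=4

Zoe's final count: 4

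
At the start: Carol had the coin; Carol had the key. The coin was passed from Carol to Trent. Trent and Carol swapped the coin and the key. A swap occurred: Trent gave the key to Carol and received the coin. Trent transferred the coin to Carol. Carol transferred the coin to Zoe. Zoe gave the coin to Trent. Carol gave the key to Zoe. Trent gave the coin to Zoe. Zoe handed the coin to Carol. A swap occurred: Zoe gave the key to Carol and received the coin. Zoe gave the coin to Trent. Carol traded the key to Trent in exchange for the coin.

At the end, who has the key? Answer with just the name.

Tracking all object holders:
Start: coin:Carol, key:Carol
Event 1 (give coin: Carol -> Trent). State: coin:Trent, key:Carol
Event 2 (swap coin<->key: now coin:Carol, key:Trent). State: coin:Carol, key:Trent
Event 3 (swap key<->coin: now key:Carol, coin:Trent). State: coin:Trent, key:Carol
Event 4 (give coin: Trent -> Carol). State: coin:Carol, key:Carol
Event 5 (give coin: Carol -> Zoe). State: coin:Zoe, key:Carol
Event 6 (give coin: Zoe -> Trent). State: coin:Trent, key:Carol
Event 7 (give key: Carol -> Zoe). State: coin:Trent, key:Zoe
Event 8 (give coin: Trent -> Zoe). State: coin:Zoe, key:Zoe
Event 9 (give coin: Zoe -> Carol). State: coin:Carol, key:Zoe
Event 10 (swap key<->coin: now key:Carol, coin:Zoe). State: coin:Zoe, key:Carol
Event 11 (give coin: Zoe -> Trent). State: coin:Trent, key:Carol
Event 12 (swap key<->coin: now key:Trent, coin:Carol). State: coin:Carol, key:Trent

Final state: coin:Carol, key:Trent
The key is held by Trent.

Answer: Trent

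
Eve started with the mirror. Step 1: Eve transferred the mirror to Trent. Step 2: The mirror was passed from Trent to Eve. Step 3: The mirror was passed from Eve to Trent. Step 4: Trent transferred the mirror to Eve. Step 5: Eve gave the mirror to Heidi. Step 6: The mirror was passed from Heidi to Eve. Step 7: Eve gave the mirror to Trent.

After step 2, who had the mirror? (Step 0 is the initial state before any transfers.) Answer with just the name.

Answer: Eve

Derivation:
Tracking the mirror holder through step 2:
After step 0 (start): Eve
After step 1: Trent
After step 2: Eve

At step 2, the holder is Eve.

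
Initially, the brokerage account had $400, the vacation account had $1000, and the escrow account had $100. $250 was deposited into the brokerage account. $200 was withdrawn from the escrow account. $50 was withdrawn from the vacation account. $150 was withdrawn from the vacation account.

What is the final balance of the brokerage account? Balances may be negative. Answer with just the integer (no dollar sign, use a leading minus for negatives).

Tracking account balances step by step:
Start: brokerage=400, vacation=1000, escrow=100
Event 1 (deposit 250 to brokerage): brokerage: 400 + 250 = 650. Balances: brokerage=650, vacation=1000, escrow=100
Event 2 (withdraw 200 from escrow): escrow: 100 - 200 = -100. Balances: brokerage=650, vacation=1000, escrow=-100
Event 3 (withdraw 50 from vacation): vacation: 1000 - 50 = 950. Balances: brokerage=650, vacation=950, escrow=-100
Event 4 (withdraw 150 from vacation): vacation: 950 - 150 = 800. Balances: brokerage=650, vacation=800, escrow=-100

Final balance of brokerage: 650

Answer: 650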